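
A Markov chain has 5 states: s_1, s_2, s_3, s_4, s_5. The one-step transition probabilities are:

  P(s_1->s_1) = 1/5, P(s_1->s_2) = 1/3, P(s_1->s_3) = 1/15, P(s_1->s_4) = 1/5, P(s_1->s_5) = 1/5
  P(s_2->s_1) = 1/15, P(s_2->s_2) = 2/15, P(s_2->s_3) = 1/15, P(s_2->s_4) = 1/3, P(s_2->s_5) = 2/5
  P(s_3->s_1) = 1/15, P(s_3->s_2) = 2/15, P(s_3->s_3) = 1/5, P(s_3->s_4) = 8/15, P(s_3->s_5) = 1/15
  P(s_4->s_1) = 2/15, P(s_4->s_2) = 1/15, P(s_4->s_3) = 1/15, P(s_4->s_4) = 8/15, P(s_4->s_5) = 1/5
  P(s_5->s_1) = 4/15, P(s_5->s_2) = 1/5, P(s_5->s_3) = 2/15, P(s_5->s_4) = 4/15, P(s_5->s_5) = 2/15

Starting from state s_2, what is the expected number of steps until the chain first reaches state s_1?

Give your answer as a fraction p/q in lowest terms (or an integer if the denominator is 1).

Answer: 22455/3136

Derivation:
Let h_i = expected steps to first reach s_1 from state i.
Boundary: h_s_1 = 0.
First-step equations for the other states:
  h_s_2 = 1 + 1/15*h_s_1 + 2/15*h_s_2 + 1/15*h_s_3 + 1/3*h_s_4 + 2/5*h_s_5
  h_s_3 = 1 + 1/15*h_s_1 + 2/15*h_s_2 + 1/5*h_s_3 + 8/15*h_s_4 + 1/15*h_s_5
  h_s_4 = 1 + 2/15*h_s_1 + 1/15*h_s_2 + 1/15*h_s_3 + 8/15*h_s_4 + 1/5*h_s_5
  h_s_5 = 1 + 4/15*h_s_1 + 1/5*h_s_2 + 2/15*h_s_3 + 4/15*h_s_4 + 2/15*h_s_5

Substituting h_s_1 = 0 and rearranging gives the linear system (I - Q) h = 1:
  [13/15, -1/15, -1/3, -2/5] . (h_s_2, h_s_3, h_s_4, h_s_5) = 1
  [-2/15, 4/5, -8/15, -1/15] . (h_s_2, h_s_3, h_s_4, h_s_5) = 1
  [-1/15, -1/15, 7/15, -1/5] . (h_s_2, h_s_3, h_s_4, h_s_5) = 1
  [-1/5, -2/15, -4/15, 13/15] . (h_s_2, h_s_3, h_s_4, h_s_5) = 1

Solving yields:
  h_s_2 = 22455/3136
  h_s_3 = 47085/6272
  h_s_4 = 42885/6272
  h_s_5 = 4755/784

Starting state is s_2, so the expected hitting time is h_s_2 = 22455/3136.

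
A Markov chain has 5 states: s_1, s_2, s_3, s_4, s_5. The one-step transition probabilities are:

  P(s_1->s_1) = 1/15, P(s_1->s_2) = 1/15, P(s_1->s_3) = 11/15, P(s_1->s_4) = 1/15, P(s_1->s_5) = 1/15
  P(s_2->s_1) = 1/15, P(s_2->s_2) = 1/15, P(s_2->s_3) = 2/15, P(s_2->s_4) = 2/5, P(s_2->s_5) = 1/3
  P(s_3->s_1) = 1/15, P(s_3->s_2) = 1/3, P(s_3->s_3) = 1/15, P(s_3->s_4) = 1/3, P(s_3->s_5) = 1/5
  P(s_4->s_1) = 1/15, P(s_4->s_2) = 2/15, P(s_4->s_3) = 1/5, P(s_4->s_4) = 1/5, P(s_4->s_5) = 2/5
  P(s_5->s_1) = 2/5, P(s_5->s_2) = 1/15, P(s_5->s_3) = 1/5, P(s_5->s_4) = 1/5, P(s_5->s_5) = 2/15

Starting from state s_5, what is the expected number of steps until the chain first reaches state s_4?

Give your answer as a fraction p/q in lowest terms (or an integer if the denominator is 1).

Answer: 44550/10499

Derivation:
Let h_i = expected steps to first reach s_4 from state i.
Boundary: h_s_4 = 0.
First-step equations for the other states:
  h_s_1 = 1 + 1/15*h_s_1 + 1/15*h_s_2 + 11/15*h_s_3 + 1/15*h_s_4 + 1/15*h_s_5
  h_s_2 = 1 + 1/15*h_s_1 + 1/15*h_s_2 + 2/15*h_s_3 + 2/5*h_s_4 + 1/3*h_s_5
  h_s_3 = 1 + 1/15*h_s_1 + 1/3*h_s_2 + 1/15*h_s_3 + 1/3*h_s_4 + 1/5*h_s_5
  h_s_5 = 1 + 2/5*h_s_1 + 1/15*h_s_2 + 1/5*h_s_3 + 1/5*h_s_4 + 2/15*h_s_5

Substituting h_s_4 = 0 and rearranging gives the linear system (I - Q) h = 1:
  [14/15, -1/15, -11/15, -1/15] . (h_s_1, h_s_2, h_s_3, h_s_5) = 1
  [-1/15, 14/15, -2/15, -1/3] . (h_s_1, h_s_2, h_s_3, h_s_5) = 1
  [-1/15, -1/3, 14/15, -1/5] . (h_s_1, h_s_2, h_s_3, h_s_5) = 1
  [-2/5, -1/15, -1/5, 13/15] . (h_s_1, h_s_2, h_s_3, h_s_5) = 1

Solving yields:
  h_s_1 = 45915/10499
  h_s_2 = 35700/10499
  h_s_3 = 36825/10499
  h_s_5 = 44550/10499

Starting state is s_5, so the expected hitting time is h_s_5 = 44550/10499.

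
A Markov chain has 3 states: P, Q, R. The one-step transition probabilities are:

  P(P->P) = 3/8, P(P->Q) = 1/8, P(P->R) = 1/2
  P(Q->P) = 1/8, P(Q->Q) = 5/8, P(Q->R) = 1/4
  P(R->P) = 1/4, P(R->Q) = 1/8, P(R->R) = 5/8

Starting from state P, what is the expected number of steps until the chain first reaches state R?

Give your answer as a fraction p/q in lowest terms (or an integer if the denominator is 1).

Let h_i = expected steps to first reach R from state i.
Boundary: h_R = 0.
First-step equations for the other states:
  h_P = 1 + 3/8*h_P + 1/8*h_Q + 1/2*h_R
  h_Q = 1 + 1/8*h_P + 5/8*h_Q + 1/4*h_R

Substituting h_R = 0 and rearranging gives the linear system (I - Q) h = 1:
  [5/8, -1/8] . (h_P, h_Q) = 1
  [-1/8, 3/8] . (h_P, h_Q) = 1

Solving yields:
  h_P = 16/7
  h_Q = 24/7

Starting state is P, so the expected hitting time is h_P = 16/7.

Answer: 16/7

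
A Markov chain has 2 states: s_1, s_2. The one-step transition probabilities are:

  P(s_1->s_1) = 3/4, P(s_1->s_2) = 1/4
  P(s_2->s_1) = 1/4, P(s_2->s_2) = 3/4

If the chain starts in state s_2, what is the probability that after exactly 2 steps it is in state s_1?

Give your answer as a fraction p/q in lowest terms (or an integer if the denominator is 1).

Answer: 3/8

Derivation:
Computing P^2 by repeated multiplication:
P^1 =
  s_1: [3/4, 1/4]
  s_2: [1/4, 3/4]
P^2 =
  s_1: [5/8, 3/8]
  s_2: [3/8, 5/8]

(P^2)[s_2 -> s_1] = 3/8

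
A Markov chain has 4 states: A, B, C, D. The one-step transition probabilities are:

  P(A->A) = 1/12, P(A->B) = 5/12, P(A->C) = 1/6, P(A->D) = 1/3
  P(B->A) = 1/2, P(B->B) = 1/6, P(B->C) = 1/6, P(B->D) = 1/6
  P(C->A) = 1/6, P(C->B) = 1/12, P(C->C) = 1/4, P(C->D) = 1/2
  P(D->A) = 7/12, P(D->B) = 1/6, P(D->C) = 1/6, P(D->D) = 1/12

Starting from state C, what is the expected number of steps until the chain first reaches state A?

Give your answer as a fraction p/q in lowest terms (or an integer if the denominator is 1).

Let h_i = expected steps to first reach A from state i.
Boundary: h_A = 0.
First-step equations for the other states:
  h_B = 1 + 1/2*h_A + 1/6*h_B + 1/6*h_C + 1/6*h_D
  h_C = 1 + 1/6*h_A + 1/12*h_B + 1/4*h_C + 1/2*h_D
  h_D = 1 + 7/12*h_A + 1/6*h_B + 1/6*h_C + 1/12*h_D

Substituting h_A = 0 and rearranging gives the linear system (I - Q) h = 1:
  [5/6, -1/6, -1/6] . (h_B, h_C, h_D) = 1
  [-1/12, 3/4, -1/2] . (h_B, h_C, h_D) = 1
  [-1/6, -1/6, 11/12] . (h_B, h_C, h_D) = 1

Solving yields:
  h_B = 429/196
  h_C = 573/196
  h_D = 99/49

Starting state is C, so the expected hitting time is h_C = 573/196.

Answer: 573/196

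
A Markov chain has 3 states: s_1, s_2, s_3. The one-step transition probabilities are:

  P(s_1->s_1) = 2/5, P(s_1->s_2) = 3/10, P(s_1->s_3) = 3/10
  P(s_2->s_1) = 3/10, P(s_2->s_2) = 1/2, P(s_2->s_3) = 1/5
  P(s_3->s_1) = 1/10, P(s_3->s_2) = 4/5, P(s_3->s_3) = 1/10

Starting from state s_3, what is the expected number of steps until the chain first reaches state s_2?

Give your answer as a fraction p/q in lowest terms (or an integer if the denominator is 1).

Let h_i = expected steps to first reach s_2 from state i.
Boundary: h_s_2 = 0.
First-step equations for the other states:
  h_s_1 = 1 + 2/5*h_s_1 + 3/10*h_s_2 + 3/10*h_s_3
  h_s_3 = 1 + 1/10*h_s_1 + 4/5*h_s_2 + 1/10*h_s_3

Substituting h_s_2 = 0 and rearranging gives the linear system (I - Q) h = 1:
  [3/5, -3/10] . (h_s_1, h_s_3) = 1
  [-1/10, 9/10] . (h_s_1, h_s_3) = 1

Solving yields:
  h_s_1 = 40/17
  h_s_3 = 70/51

Starting state is s_3, so the expected hitting time is h_s_3 = 70/51.

Answer: 70/51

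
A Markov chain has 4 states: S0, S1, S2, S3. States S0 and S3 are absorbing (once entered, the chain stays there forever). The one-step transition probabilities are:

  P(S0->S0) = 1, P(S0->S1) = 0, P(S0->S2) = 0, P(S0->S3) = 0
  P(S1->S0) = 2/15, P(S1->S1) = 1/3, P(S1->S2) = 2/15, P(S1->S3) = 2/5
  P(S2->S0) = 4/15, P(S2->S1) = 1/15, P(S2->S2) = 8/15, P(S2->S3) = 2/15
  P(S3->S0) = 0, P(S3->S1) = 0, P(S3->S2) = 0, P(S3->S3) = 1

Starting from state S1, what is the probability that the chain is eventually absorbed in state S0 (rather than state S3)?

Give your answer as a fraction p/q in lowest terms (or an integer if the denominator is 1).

Let a_i = P(absorbed in S0 | start in state i).
Boundary conditions: a_S0 = 1, a_S3 = 0.
For each transient state i, a_i = sum_j P(i->j) * a_j:
  a_S1 = 2/15*a_S0 + 1/3*a_S1 + 2/15*a_S2 + 2/5*a_S3
  a_S2 = 4/15*a_S0 + 1/15*a_S1 + 8/15*a_S2 + 2/15*a_S3

Substituting a_S0 = 1 and a_S3 = 0, rearrange to (I - Q) a = r where r[i] = P(i -> S0):
  [2/3, -2/15] . (a_S1, a_S2) = 2/15
  [-1/15, 7/15] . (a_S1, a_S2) = 4/15

Solving yields:
  a_S1 = 11/34
  a_S2 = 21/34

Starting state is S1, so the absorption probability is a_S1 = 11/34.

Answer: 11/34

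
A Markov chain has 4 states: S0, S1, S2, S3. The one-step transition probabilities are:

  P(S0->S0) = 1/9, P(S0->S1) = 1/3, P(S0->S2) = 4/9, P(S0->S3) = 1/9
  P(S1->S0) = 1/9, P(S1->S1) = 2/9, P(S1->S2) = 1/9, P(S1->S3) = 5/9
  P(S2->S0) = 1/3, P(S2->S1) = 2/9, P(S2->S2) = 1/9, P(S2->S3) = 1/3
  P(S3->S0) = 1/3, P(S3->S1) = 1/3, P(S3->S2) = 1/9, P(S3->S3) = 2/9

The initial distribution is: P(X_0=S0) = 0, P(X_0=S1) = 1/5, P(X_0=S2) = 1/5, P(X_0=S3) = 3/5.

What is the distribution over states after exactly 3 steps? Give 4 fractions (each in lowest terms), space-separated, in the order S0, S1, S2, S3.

Propagating the distribution step by step (d_{t+1} = d_t * P):
d_0 = (S0=0, S1=1/5, S2=1/5, S3=3/5)
  d_1[S0] = 0*1/9 + 1/5*1/9 + 1/5*1/3 + 3/5*1/3 = 13/45
  d_1[S1] = 0*1/3 + 1/5*2/9 + 1/5*2/9 + 3/5*1/3 = 13/45
  d_1[S2] = 0*4/9 + 1/5*1/9 + 1/5*1/9 + 3/5*1/9 = 1/9
  d_1[S3] = 0*1/9 + 1/5*5/9 + 1/5*1/3 + 3/5*2/9 = 14/45
d_1 = (S0=13/45, S1=13/45, S2=1/9, S3=14/45)
  d_2[S0] = 13/45*1/9 + 13/45*1/9 + 1/9*1/3 + 14/45*1/3 = 83/405
  d_2[S1] = 13/45*1/3 + 13/45*2/9 + 1/9*2/9 + 14/45*1/3 = 13/45
  d_2[S2] = 13/45*4/9 + 13/45*1/9 + 1/9*1/9 + 14/45*1/9 = 28/135
  d_2[S3] = 13/45*1/9 + 13/45*5/9 + 1/9*1/3 + 14/45*2/9 = 121/405
d_2 = (S0=83/405, S1=13/45, S2=28/135, S3=121/405)
  d_3[S0] = 83/405*1/9 + 13/45*1/9 + 28/135*1/3 + 121/405*1/3 = 163/729
  d_3[S1] = 83/405*1/3 + 13/45*2/9 + 28/135*2/9 + 121/405*1/3 = 338/1215
  d_3[S2] = 83/405*4/9 + 13/45*1/9 + 28/135*1/9 + 121/405*1/9 = 218/1215
  d_3[S3] = 83/405*1/9 + 13/45*5/9 + 28/135*1/3 + 121/405*2/9 = 1162/3645
d_3 = (S0=163/729, S1=338/1215, S2=218/1215, S3=1162/3645)

Answer: 163/729 338/1215 218/1215 1162/3645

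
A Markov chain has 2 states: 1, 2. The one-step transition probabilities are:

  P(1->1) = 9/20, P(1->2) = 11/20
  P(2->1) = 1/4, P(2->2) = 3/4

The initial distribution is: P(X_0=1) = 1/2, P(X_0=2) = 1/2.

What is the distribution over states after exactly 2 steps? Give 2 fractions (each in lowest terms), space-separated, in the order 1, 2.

Answer: 8/25 17/25

Derivation:
Propagating the distribution step by step (d_{t+1} = d_t * P):
d_0 = (1=1/2, 2=1/2)
  d_1[1] = 1/2*9/20 + 1/2*1/4 = 7/20
  d_1[2] = 1/2*11/20 + 1/2*3/4 = 13/20
d_1 = (1=7/20, 2=13/20)
  d_2[1] = 7/20*9/20 + 13/20*1/4 = 8/25
  d_2[2] = 7/20*11/20 + 13/20*3/4 = 17/25
d_2 = (1=8/25, 2=17/25)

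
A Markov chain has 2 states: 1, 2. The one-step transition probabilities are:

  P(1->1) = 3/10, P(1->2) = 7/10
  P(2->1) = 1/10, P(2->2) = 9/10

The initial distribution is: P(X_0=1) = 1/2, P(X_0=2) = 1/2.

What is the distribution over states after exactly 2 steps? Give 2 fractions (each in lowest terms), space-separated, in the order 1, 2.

Answer: 7/50 43/50

Derivation:
Propagating the distribution step by step (d_{t+1} = d_t * P):
d_0 = (1=1/2, 2=1/2)
  d_1[1] = 1/2*3/10 + 1/2*1/10 = 1/5
  d_1[2] = 1/2*7/10 + 1/2*9/10 = 4/5
d_1 = (1=1/5, 2=4/5)
  d_2[1] = 1/5*3/10 + 4/5*1/10 = 7/50
  d_2[2] = 1/5*7/10 + 4/5*9/10 = 43/50
d_2 = (1=7/50, 2=43/50)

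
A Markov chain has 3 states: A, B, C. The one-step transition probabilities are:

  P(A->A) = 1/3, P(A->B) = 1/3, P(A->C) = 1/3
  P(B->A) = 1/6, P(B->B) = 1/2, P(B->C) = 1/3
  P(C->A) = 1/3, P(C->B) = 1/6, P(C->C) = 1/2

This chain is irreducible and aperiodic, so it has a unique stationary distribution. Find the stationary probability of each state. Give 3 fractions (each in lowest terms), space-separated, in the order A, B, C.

The stationary distribution satisfies pi = pi * P, i.e.:
  pi_A = 1/3*pi_A + 1/6*pi_B + 1/3*pi_C
  pi_B = 1/3*pi_A + 1/2*pi_B + 1/6*pi_C
  pi_C = 1/3*pi_A + 1/3*pi_B + 1/2*pi_C
with normalization: pi_A + pi_B + pi_C = 1.

Using the first 2 balance equations plus normalization, the linear system A*pi = b is:
  [-2/3, 1/6, 1/3] . pi = 0
  [1/3, -1/2, 1/6] . pi = 0
  [1, 1, 1] . pi = 1

Solving yields:
  pi_A = 7/25
  pi_B = 8/25
  pi_C = 2/5

Verification (pi * P):
  7/25*1/3 + 8/25*1/6 + 2/5*1/3 = 7/25 = pi_A  (ok)
  7/25*1/3 + 8/25*1/2 + 2/5*1/6 = 8/25 = pi_B  (ok)
  7/25*1/3 + 8/25*1/3 + 2/5*1/2 = 2/5 = pi_C  (ok)

Answer: 7/25 8/25 2/5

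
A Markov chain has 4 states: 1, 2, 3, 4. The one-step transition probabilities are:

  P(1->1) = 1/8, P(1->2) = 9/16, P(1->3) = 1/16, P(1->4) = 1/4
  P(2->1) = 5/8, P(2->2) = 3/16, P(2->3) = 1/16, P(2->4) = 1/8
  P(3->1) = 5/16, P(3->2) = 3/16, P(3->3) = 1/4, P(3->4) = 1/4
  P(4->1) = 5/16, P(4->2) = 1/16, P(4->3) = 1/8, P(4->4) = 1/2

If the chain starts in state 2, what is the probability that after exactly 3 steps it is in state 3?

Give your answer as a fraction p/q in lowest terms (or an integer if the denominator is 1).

Computing P^3 by repeated multiplication:
P^1 =
  1: [1/8, 9/16, 1/16, 1/4]
  2: [5/8, 3/16, 1/16, 1/8]
  3: [5/16, 3/16, 1/4, 1/4]
  4: [5/16, 1/16, 1/8, 1/2]
P^2 =
  1: [119/256, 13/64, 23/256, 31/128]
  2: [65/256, 13/32, 21/256, 33/128]
  3: [5/16, 35/128, 1/8, 37/128]
  4: [35/128, 31/128, 15/128, 47/128]
P^3 =
  1: [1183/4096, 679/2048, 387/4096, 73/256]
  2: [1605/4096, 513/2048, 385/4096, 135/512]
  3: [695/2048, 275/1024, 213/2048, 295/1024]
  4: [345/1024, 125/512, 55/512, 319/1024]

(P^3)[2 -> 3] = 385/4096

Answer: 385/4096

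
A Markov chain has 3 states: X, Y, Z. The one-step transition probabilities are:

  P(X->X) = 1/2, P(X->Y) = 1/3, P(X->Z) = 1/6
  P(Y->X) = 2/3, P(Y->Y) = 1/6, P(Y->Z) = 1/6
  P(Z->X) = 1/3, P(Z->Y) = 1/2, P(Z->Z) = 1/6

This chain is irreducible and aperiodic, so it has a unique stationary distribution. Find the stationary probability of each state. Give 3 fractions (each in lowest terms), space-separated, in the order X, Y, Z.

The stationary distribution satisfies pi = pi * P, i.e.:
  pi_X = 1/2*pi_X + 2/3*pi_Y + 1/3*pi_Z
  pi_Y = 1/3*pi_X + 1/6*pi_Y + 1/2*pi_Z
  pi_Z = 1/6*pi_X + 1/6*pi_Y + 1/6*pi_Z
with normalization: pi_X + pi_Y + pi_Z = 1.

Using the first 2 balance equations plus normalization, the linear system A*pi = b is:
  [-1/2, 2/3, 1/3] . pi = 0
  [1/3, -5/6, 1/2] . pi = 0
  [1, 1, 1] . pi = 1

Solving yields:
  pi_X = 11/21
  pi_Y = 13/42
  pi_Z = 1/6

Verification (pi * P):
  11/21*1/2 + 13/42*2/3 + 1/6*1/3 = 11/21 = pi_X  (ok)
  11/21*1/3 + 13/42*1/6 + 1/6*1/2 = 13/42 = pi_Y  (ok)
  11/21*1/6 + 13/42*1/6 + 1/6*1/6 = 1/6 = pi_Z  (ok)

Answer: 11/21 13/42 1/6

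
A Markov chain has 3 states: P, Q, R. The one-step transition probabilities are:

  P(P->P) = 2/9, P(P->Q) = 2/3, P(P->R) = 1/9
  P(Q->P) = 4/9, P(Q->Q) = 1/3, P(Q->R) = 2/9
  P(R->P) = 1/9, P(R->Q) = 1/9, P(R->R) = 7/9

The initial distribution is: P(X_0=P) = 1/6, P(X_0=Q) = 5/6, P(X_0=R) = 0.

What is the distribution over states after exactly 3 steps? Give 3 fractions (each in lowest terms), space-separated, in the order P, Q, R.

Answer: 1243/4374 59/162 769/2187

Derivation:
Propagating the distribution step by step (d_{t+1} = d_t * P):
d_0 = (P=1/6, Q=5/6, R=0)
  d_1[P] = 1/6*2/9 + 5/6*4/9 + 0*1/9 = 11/27
  d_1[Q] = 1/6*2/3 + 5/6*1/3 + 0*1/9 = 7/18
  d_1[R] = 1/6*1/9 + 5/6*2/9 + 0*7/9 = 11/54
d_1 = (P=11/27, Q=7/18, R=11/54)
  d_2[P] = 11/27*2/9 + 7/18*4/9 + 11/54*1/9 = 139/486
  d_2[Q] = 11/27*2/3 + 7/18*1/3 + 11/54*1/9 = 103/243
  d_2[R] = 11/27*1/9 + 7/18*2/9 + 11/54*7/9 = 47/162
d_2 = (P=139/486, Q=103/243, R=47/162)
  d_3[P] = 139/486*2/9 + 103/243*4/9 + 47/162*1/9 = 1243/4374
  d_3[Q] = 139/486*2/3 + 103/243*1/3 + 47/162*1/9 = 59/162
  d_3[R] = 139/486*1/9 + 103/243*2/9 + 47/162*7/9 = 769/2187
d_3 = (P=1243/4374, Q=59/162, R=769/2187)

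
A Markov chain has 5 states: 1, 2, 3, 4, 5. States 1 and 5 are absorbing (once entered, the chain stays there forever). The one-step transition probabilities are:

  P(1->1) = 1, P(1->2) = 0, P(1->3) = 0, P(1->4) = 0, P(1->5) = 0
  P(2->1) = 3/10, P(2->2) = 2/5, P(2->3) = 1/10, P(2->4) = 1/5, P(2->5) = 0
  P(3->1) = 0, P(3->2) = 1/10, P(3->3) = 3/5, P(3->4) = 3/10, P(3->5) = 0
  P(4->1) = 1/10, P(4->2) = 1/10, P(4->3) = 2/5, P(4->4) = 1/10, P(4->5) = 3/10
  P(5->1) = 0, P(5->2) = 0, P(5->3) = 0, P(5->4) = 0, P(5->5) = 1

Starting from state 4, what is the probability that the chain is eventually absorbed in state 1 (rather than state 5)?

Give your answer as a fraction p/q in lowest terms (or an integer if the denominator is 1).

Answer: 47/116

Derivation:
Let a_i = P(absorbed in 1 | start in state i).
Boundary conditions: a_1 = 1, a_5 = 0.
For each transient state i, a_i = sum_j P(i->j) * a_j:
  a_2 = 3/10*a_1 + 2/5*a_2 + 1/10*a_3 + 1/5*a_4 + 0*a_5
  a_3 = 0*a_1 + 1/10*a_2 + 3/5*a_3 + 3/10*a_4 + 0*a_5
  a_4 = 1/10*a_1 + 1/10*a_2 + 2/5*a_3 + 1/10*a_4 + 3/10*a_5

Substituting a_1 = 1 and a_5 = 0, rearrange to (I - Q) a = r where r[i] = P(i -> 1):
  [3/5, -1/10, -1/5] . (a_2, a_3, a_4) = 3/10
  [-1/10, 2/5, -3/10] . (a_2, a_3, a_4) = 0
  [-1/10, -2/5, 9/10] . (a_2, a_3, a_4) = 1/10

Solving yields:
  a_2 = 83/116
  a_3 = 14/29
  a_4 = 47/116

Starting state is 4, so the absorption probability is a_4 = 47/116.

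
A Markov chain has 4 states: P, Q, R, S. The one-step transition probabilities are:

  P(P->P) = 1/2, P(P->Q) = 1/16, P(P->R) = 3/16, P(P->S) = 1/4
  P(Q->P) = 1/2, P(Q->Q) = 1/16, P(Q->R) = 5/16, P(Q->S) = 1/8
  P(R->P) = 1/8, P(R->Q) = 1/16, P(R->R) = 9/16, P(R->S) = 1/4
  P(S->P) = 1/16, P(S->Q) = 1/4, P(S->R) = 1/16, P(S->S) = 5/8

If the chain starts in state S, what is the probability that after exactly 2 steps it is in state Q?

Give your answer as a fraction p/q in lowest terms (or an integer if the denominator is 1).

Answer: 23/128

Derivation:
Computing P^2 by repeated multiplication:
P^1 =
  P: [1/2, 1/16, 3/16, 1/4]
  Q: [1/2, 1/16, 5/16, 1/8]
  R: [1/8, 1/16, 9/16, 1/4]
  S: [1/16, 1/4, 1/16, 5/8]
P^2 =
  P: [41/128, 7/64, 15/64, 43/128]
  Q: [21/64, 11/128, 19/64, 37/128]
  R: [23/128, 7/64, 3/8, 43/128]
  S: [13/64, 23/128, 21/128, 29/64]

(P^2)[S -> Q] = 23/128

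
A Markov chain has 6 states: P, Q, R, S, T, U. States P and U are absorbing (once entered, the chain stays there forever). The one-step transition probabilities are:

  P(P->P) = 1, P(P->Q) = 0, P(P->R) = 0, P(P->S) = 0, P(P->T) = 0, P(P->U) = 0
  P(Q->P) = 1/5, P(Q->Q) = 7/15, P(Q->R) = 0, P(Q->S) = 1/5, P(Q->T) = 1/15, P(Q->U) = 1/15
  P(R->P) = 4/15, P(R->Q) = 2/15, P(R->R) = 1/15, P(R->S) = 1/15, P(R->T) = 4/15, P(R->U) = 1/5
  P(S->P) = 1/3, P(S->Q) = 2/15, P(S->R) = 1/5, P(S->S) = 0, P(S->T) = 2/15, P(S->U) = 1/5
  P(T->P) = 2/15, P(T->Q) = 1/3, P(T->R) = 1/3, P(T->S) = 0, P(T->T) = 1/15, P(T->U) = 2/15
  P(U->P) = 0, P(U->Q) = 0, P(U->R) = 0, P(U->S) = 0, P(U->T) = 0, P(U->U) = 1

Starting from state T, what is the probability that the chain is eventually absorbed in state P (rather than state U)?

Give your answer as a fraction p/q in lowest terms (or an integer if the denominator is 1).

Let a_i = P(absorbed in P | start in state i).
Boundary conditions: a_P = 1, a_U = 0.
For each transient state i, a_i = sum_j P(i->j) * a_j:
  a_Q = 1/5*a_P + 7/15*a_Q + 0*a_R + 1/5*a_S + 1/15*a_T + 1/15*a_U
  a_R = 4/15*a_P + 2/15*a_Q + 1/15*a_R + 1/15*a_S + 4/15*a_T + 1/5*a_U
  a_S = 1/3*a_P + 2/15*a_Q + 1/5*a_R + 0*a_S + 2/15*a_T + 1/5*a_U
  a_T = 2/15*a_P + 1/3*a_Q + 1/3*a_R + 0*a_S + 1/15*a_T + 2/15*a_U

Substituting a_P = 1 and a_U = 0, rearrange to (I - Q) a = r where r[i] = P(i -> P):
  [8/15, 0, -1/5, -1/15] . (a_Q, a_R, a_S, a_T) = 1/5
  [-2/15, 14/15, -1/15, -4/15] . (a_Q, a_R, a_S, a_T) = 4/15
  [-2/15, -1/5, 1, -2/15] . (a_Q, a_R, a_S, a_T) = 1/3
  [-1/3, -1/3, 0, 14/15] . (a_Q, a_R, a_S, a_T) = 2/15

Solving yields:
  a_Q = 12007/17541
  a_R = 10525/17541
  a_S = 10960/17541
  a_T = 10553/17541

Starting state is T, so the absorption probability is a_T = 10553/17541.

Answer: 10553/17541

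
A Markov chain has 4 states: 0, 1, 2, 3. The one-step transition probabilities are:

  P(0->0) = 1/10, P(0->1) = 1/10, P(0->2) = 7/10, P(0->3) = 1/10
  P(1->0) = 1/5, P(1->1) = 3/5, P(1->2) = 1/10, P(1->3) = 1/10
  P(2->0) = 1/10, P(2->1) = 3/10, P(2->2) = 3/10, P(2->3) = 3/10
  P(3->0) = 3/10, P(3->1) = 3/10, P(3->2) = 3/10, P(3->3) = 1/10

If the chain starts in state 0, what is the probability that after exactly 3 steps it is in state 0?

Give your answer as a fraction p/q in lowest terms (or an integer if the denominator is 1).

Answer: 179/1000

Derivation:
Computing P^3 by repeated multiplication:
P^1 =
  0: [1/10, 1/10, 7/10, 1/10]
  1: [1/5, 3/5, 1/10, 1/10]
  2: [1/10, 3/10, 3/10, 3/10]
  3: [3/10, 3/10, 3/10, 1/10]
P^2 =
  0: [13/100, 31/100, 8/25, 6/25]
  1: [9/50, 11/25, 13/50, 3/25]
  2: [19/100, 37/100, 7/25, 4/25]
  3: [3/20, 33/100, 9/25, 4/25]
P^3 =
  0: [179/1000, 367/1000, 29/100, 41/250]
  1: [21/125, 99/250, 71/250, 19/125]
  2: [169/1000, 373/1000, 151/500, 39/250]
  3: [33/200, 369/1000, 147/500, 43/250]

(P^3)[0 -> 0] = 179/1000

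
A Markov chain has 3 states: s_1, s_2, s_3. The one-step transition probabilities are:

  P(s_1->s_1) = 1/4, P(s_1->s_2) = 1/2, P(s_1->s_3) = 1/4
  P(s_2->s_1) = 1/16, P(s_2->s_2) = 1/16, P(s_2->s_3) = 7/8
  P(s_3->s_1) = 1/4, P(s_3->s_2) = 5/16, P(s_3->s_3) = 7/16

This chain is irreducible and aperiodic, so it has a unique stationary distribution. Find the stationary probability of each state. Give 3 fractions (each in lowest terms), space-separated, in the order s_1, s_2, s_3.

Answer: 65/329 92/329 172/329

Derivation:
The stationary distribution satisfies pi = pi * P, i.e.:
  pi_s_1 = 1/4*pi_s_1 + 1/16*pi_s_2 + 1/4*pi_s_3
  pi_s_2 = 1/2*pi_s_1 + 1/16*pi_s_2 + 5/16*pi_s_3
  pi_s_3 = 1/4*pi_s_1 + 7/8*pi_s_2 + 7/16*pi_s_3
with normalization: pi_s_1 + pi_s_2 + pi_s_3 = 1.

Using the first 2 balance equations plus normalization, the linear system A*pi = b is:
  [-3/4, 1/16, 1/4] . pi = 0
  [1/2, -15/16, 5/16] . pi = 0
  [1, 1, 1] . pi = 1

Solving yields:
  pi_s_1 = 65/329
  pi_s_2 = 92/329
  pi_s_3 = 172/329

Verification (pi * P):
  65/329*1/4 + 92/329*1/16 + 172/329*1/4 = 65/329 = pi_s_1  (ok)
  65/329*1/2 + 92/329*1/16 + 172/329*5/16 = 92/329 = pi_s_2  (ok)
  65/329*1/4 + 92/329*7/8 + 172/329*7/16 = 172/329 = pi_s_3  (ok)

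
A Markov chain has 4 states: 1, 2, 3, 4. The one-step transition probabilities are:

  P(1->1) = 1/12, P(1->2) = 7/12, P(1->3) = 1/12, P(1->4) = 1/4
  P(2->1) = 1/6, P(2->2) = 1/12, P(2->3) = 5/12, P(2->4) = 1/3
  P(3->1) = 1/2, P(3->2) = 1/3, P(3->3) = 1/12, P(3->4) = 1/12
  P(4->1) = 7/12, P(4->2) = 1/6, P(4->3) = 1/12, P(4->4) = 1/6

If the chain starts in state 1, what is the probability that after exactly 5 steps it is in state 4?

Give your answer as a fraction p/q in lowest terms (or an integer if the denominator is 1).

Answer: 27881/124416

Derivation:
Computing P^5 by repeated multiplication:
P^1 =
  1: [1/12, 7/12, 1/12, 1/4]
  2: [1/6, 1/12, 5/12, 1/3]
  3: [1/2, 1/3, 1/12, 1/12]
  4: [7/12, 1/6, 1/12, 1/6]
P^2 =
  1: [7/24, 1/6, 5/18, 19/72]
  2: [31/72, 43/144, 1/9, 23/144]
  3: [3/16, 13/36, 7/36, 37/144]
  4: [31/144, 59/144, 5/36, 17/72]
P^3 =
  1: [149/432, 277/864, 5/36, 169/864]
  2: [15/64, 587/1728, 79/432, 35/144]
  3: [31/96, 427/1728, 11/54, 391/1728]
  4: [169/576, 53/216, 95/432, 139/576]
P^4 =
  1: [2755/10368, 3181/10368, 493/2592, 205/864]
  2: [6415/20736, 307/1152, 1019/5184, 1573/6912]
  3: [2087/6912, 6523/20736, 859/5184, 1129/5184]
  4: [3277/10368, 703/2304, 107/648, 1477/6912]
P^5 =
  1: [4241/13824, 5879/20736, 5773/31104, 27881/124416]
  2: [18739/62208, 25391/82944, 595/3456, 54863/248832]
  3: [23845/82944, 36563/124416, 11707/62208, 57343/248832]
  4: [70769/248832, 923/3072, 1279/6912, 7157/31104]

(P^5)[1 -> 4] = 27881/124416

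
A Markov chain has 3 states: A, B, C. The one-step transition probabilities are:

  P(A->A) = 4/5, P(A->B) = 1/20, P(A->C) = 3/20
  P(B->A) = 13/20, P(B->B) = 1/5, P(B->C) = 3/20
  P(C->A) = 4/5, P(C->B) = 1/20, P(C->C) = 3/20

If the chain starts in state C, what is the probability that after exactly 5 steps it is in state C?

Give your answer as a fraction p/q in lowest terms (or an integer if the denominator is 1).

Answer: 3/20

Derivation:
Computing P^5 by repeated multiplication:
P^1 =
  A: [4/5, 1/20, 3/20]
  B: [13/20, 1/5, 3/20]
  C: [4/5, 1/20, 3/20]
P^2 =
  A: [317/400, 23/400, 3/20]
  B: [77/100, 2/25, 3/20]
  C: [317/400, 23/400, 3/20]
P^3 =
  A: [6331/8000, 469/8000, 3/20]
  B: [197/250, 31/500, 3/20]
  C: [6331/8000, 469/8000, 3/20]
P^4 =
  A: [126593/160000, 9407/160000, 3/20]
  B: [7907/10000, 593/10000, 3/20]
  C: [126593/160000, 9407/160000, 3/20]
P^5 =
  A: [2531779/3200000, 188221/3200000, 3/20]
  B: [158221/200000, 11779/200000, 3/20]
  C: [2531779/3200000, 188221/3200000, 3/20]

(P^5)[C -> C] = 3/20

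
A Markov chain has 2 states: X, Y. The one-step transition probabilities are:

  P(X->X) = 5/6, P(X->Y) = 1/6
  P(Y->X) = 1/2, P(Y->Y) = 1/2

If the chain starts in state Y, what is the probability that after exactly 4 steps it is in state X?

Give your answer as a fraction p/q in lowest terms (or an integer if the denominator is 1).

Answer: 20/27

Derivation:
Computing P^4 by repeated multiplication:
P^1 =
  X: [5/6, 1/6]
  Y: [1/2, 1/2]
P^2 =
  X: [7/9, 2/9]
  Y: [2/3, 1/3]
P^3 =
  X: [41/54, 13/54]
  Y: [13/18, 5/18]
P^4 =
  X: [61/81, 20/81]
  Y: [20/27, 7/27]

(P^4)[Y -> X] = 20/27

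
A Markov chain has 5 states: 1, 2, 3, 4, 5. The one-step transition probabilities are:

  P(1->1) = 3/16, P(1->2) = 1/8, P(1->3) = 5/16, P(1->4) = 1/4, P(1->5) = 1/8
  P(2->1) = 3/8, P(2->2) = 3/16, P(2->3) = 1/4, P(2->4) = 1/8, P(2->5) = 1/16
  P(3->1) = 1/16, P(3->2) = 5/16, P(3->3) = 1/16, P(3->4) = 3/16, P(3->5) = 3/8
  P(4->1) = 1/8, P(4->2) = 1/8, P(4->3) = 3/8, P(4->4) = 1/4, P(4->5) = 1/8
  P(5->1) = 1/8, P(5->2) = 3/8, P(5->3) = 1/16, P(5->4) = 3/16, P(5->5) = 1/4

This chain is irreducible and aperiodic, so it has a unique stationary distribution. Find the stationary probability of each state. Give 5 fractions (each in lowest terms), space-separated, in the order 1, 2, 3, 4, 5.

The stationary distribution satisfies pi = pi * P, i.e.:
  pi_1 = 3/16*pi_1 + 3/8*pi_2 + 1/16*pi_3 + 1/8*pi_4 + 1/8*pi_5
  pi_2 = 1/8*pi_1 + 3/16*pi_2 + 5/16*pi_3 + 1/8*pi_4 + 3/8*pi_5
  pi_3 = 5/16*pi_1 + 1/4*pi_2 + 1/16*pi_3 + 3/8*pi_4 + 1/16*pi_5
  pi_4 = 1/4*pi_1 + 1/8*pi_2 + 3/16*pi_3 + 1/4*pi_4 + 3/16*pi_5
  pi_5 = 1/8*pi_1 + 1/16*pi_2 + 3/8*pi_3 + 1/8*pi_4 + 1/4*pi_5
with normalization: pi_1 + pi_2 + pi_3 + pi_4 + pi_5 = 1.

Using the first 4 balance equations plus normalization, the linear system A*pi = b is:
  [-13/16, 3/8, 1/16, 1/8, 1/8] . pi = 0
  [1/8, -13/16, 5/16, 1/8, 3/8] . pi = 0
  [5/16, 1/4, -15/16, 3/8, 1/16] . pi = 0
  [1/4, 1/8, 3/16, -3/4, 3/16] . pi = 0
  [1, 1, 1, 1, 1] . pi = 1

Solving yields:
  pi_1 = 13174/73443
  pi_2 = 16558/73443
  pi_3 = 15508/73443
  pi_4 = 4821/24481
  pi_5 = 4580/24481

Verification (pi * P):
  13174/73443*3/16 + 16558/73443*3/8 + 15508/73443*1/16 + 4821/24481*1/8 + 4580/24481*1/8 = 13174/73443 = pi_1  (ok)
  13174/73443*1/8 + 16558/73443*3/16 + 15508/73443*5/16 + 4821/24481*1/8 + 4580/24481*3/8 = 16558/73443 = pi_2  (ok)
  13174/73443*5/16 + 16558/73443*1/4 + 15508/73443*1/16 + 4821/24481*3/8 + 4580/24481*1/16 = 15508/73443 = pi_3  (ok)
  13174/73443*1/4 + 16558/73443*1/8 + 15508/73443*3/16 + 4821/24481*1/4 + 4580/24481*3/16 = 4821/24481 = pi_4  (ok)
  13174/73443*1/8 + 16558/73443*1/16 + 15508/73443*3/8 + 4821/24481*1/8 + 4580/24481*1/4 = 4580/24481 = pi_5  (ok)

Answer: 13174/73443 16558/73443 15508/73443 4821/24481 4580/24481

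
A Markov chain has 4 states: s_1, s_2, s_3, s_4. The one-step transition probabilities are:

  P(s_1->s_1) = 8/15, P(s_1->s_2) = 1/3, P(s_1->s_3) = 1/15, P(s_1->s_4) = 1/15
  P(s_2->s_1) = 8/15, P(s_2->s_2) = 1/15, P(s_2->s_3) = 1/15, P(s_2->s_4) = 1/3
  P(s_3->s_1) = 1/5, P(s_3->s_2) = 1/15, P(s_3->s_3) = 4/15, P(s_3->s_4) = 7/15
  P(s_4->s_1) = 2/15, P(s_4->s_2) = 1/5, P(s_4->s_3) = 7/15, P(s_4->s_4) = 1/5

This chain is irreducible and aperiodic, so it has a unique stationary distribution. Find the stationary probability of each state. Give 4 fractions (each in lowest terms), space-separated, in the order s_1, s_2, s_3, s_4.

Answer: 929/2472 61/309 163/824 283/1236

Derivation:
The stationary distribution satisfies pi = pi * P, i.e.:
  pi_s_1 = 8/15*pi_s_1 + 8/15*pi_s_2 + 1/5*pi_s_3 + 2/15*pi_s_4
  pi_s_2 = 1/3*pi_s_1 + 1/15*pi_s_2 + 1/15*pi_s_3 + 1/5*pi_s_4
  pi_s_3 = 1/15*pi_s_1 + 1/15*pi_s_2 + 4/15*pi_s_3 + 7/15*pi_s_4
  pi_s_4 = 1/15*pi_s_1 + 1/3*pi_s_2 + 7/15*pi_s_3 + 1/5*pi_s_4
with normalization: pi_s_1 + pi_s_2 + pi_s_3 + pi_s_4 = 1.

Using the first 3 balance equations plus normalization, the linear system A*pi = b is:
  [-7/15, 8/15, 1/5, 2/15] . pi = 0
  [1/3, -14/15, 1/15, 1/5] . pi = 0
  [1/15, 1/15, -11/15, 7/15] . pi = 0
  [1, 1, 1, 1] . pi = 1

Solving yields:
  pi_s_1 = 929/2472
  pi_s_2 = 61/309
  pi_s_3 = 163/824
  pi_s_4 = 283/1236

Verification (pi * P):
  929/2472*8/15 + 61/309*8/15 + 163/824*1/5 + 283/1236*2/15 = 929/2472 = pi_s_1  (ok)
  929/2472*1/3 + 61/309*1/15 + 163/824*1/15 + 283/1236*1/5 = 61/309 = pi_s_2  (ok)
  929/2472*1/15 + 61/309*1/15 + 163/824*4/15 + 283/1236*7/15 = 163/824 = pi_s_3  (ok)
  929/2472*1/15 + 61/309*1/3 + 163/824*7/15 + 283/1236*1/5 = 283/1236 = pi_s_4  (ok)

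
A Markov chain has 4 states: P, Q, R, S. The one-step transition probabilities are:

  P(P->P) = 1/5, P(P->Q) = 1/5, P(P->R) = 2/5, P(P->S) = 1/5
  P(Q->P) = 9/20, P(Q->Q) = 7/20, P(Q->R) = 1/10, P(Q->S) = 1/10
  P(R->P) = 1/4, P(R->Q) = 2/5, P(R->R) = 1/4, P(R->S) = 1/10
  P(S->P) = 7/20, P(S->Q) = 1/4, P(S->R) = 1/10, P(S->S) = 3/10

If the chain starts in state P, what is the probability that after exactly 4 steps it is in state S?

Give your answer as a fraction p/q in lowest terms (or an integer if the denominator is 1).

Computing P^4 by repeated multiplication:
P^1 =
  P: [1/5, 1/5, 2/5, 1/5]
  Q: [9/20, 7/20, 1/10, 1/10]
  R: [1/4, 2/5, 1/4, 1/10]
  S: [7/20, 1/4, 1/10, 3/10]
P^2 =
  P: [3/10, 8/25, 11/50, 4/25]
  Q: [123/400, 111/400, 1/4, 33/200]
  R: [131/400, 63/200, 17/80, 29/200]
  S: [5/16, 109/400, 11/50, 39/200]
P^3 =
  P: [63/200, 3/10, 223/1000, 81/500]
  Q: [2453/8000, 2399/8000, 919/4000, 131/800]
  R: [2489/8000, 297/1000, 1841/8000, 647/4000]
  S: [2467/8000, 2357/8000, 907/4000, 681/4000]
P^4 =
  P: [6209/20000, 2977/10000, 4559/20000, 1639/10000]
  Q: [49763/160000, 47859/160000, 4529/20000, 13073/80000]
  R: [49603/160000, 23893/80000, 36457/160000, 13077/80000]
  S: [9937/32000, 47689/160000, 9061/40000, 13191/80000]

(P^4)[P -> S] = 1639/10000

Answer: 1639/10000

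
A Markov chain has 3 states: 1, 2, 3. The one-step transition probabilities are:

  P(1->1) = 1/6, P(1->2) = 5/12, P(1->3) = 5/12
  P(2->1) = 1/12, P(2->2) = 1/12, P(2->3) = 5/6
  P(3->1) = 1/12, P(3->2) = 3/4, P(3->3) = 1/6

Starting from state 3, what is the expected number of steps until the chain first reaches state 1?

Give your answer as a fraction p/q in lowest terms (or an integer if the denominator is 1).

Let h_i = expected steps to first reach 1 from state i.
Boundary: h_1 = 0.
First-step equations for the other states:
  h_2 = 1 + 1/12*h_1 + 1/12*h_2 + 5/6*h_3
  h_3 = 1 + 1/12*h_1 + 3/4*h_2 + 1/6*h_3

Substituting h_1 = 0 and rearranging gives the linear system (I - Q) h = 1:
  [11/12, -5/6] . (h_2, h_3) = 1
  [-3/4, 5/6] . (h_2, h_3) = 1

Solving yields:
  h_2 = 12
  h_3 = 12

Starting state is 3, so the expected hitting time is h_3 = 12.

Answer: 12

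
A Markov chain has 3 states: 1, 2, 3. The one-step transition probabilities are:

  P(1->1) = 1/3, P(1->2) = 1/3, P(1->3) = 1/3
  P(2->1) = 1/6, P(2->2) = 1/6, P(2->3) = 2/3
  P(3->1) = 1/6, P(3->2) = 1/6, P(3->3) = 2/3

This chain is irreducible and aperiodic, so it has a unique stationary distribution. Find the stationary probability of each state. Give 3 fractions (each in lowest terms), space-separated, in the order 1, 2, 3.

The stationary distribution satisfies pi = pi * P, i.e.:
  pi_1 = 1/3*pi_1 + 1/6*pi_2 + 1/6*pi_3
  pi_2 = 1/3*pi_1 + 1/6*pi_2 + 1/6*pi_3
  pi_3 = 1/3*pi_1 + 2/3*pi_2 + 2/3*pi_3
with normalization: pi_1 + pi_2 + pi_3 = 1.

Using the first 2 balance equations plus normalization, the linear system A*pi = b is:
  [-2/3, 1/6, 1/6] . pi = 0
  [1/3, -5/6, 1/6] . pi = 0
  [1, 1, 1] . pi = 1

Solving yields:
  pi_1 = 1/5
  pi_2 = 1/5
  pi_3 = 3/5

Verification (pi * P):
  1/5*1/3 + 1/5*1/6 + 3/5*1/6 = 1/5 = pi_1  (ok)
  1/5*1/3 + 1/5*1/6 + 3/5*1/6 = 1/5 = pi_2  (ok)
  1/5*1/3 + 1/5*2/3 + 3/5*2/3 = 3/5 = pi_3  (ok)

Answer: 1/5 1/5 3/5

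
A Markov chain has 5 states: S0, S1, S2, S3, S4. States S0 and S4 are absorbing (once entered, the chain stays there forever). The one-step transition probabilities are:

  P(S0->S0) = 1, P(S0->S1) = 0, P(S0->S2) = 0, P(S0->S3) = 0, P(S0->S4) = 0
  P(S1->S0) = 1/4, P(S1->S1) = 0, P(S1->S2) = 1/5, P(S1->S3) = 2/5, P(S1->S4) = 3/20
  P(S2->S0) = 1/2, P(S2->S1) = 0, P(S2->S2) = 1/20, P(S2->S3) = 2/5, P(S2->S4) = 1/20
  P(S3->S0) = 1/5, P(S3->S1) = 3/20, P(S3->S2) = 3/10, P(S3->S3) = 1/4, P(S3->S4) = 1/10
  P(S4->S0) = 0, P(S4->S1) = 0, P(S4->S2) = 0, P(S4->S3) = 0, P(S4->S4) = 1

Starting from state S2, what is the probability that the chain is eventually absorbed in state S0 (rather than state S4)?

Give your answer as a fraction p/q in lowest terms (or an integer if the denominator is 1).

Let a_i = P(absorbed in S0 | start in state i).
Boundary conditions: a_S0 = 1, a_S4 = 0.
For each transient state i, a_i = sum_j P(i->j) * a_j:
  a_S1 = 1/4*a_S0 + 0*a_S1 + 1/5*a_S2 + 2/5*a_S3 + 3/20*a_S4
  a_S2 = 1/2*a_S0 + 0*a_S1 + 1/20*a_S2 + 2/5*a_S3 + 1/20*a_S4
  a_S3 = 1/5*a_S0 + 3/20*a_S1 + 3/10*a_S2 + 1/4*a_S3 + 1/10*a_S4

Substituting a_S0 = 1 and a_S4 = 0, rearrange to (I - Q) a = r where r[i] = P(i -> S0):
  [1, -1/5, -2/5] . (a_S1, a_S2, a_S3) = 1/4
  [0, 19/20, -2/5] . (a_S1, a_S2, a_S3) = 1/2
  [-3/20, -3/10, 3/4] . (a_S1, a_S2, a_S3) = 1/5

Solving yields:
  a_S1 = 3001/4188
  a_S2 = 880/1047
  a_S3 = 3125/4188

Starting state is S2, so the absorption probability is a_S2 = 880/1047.

Answer: 880/1047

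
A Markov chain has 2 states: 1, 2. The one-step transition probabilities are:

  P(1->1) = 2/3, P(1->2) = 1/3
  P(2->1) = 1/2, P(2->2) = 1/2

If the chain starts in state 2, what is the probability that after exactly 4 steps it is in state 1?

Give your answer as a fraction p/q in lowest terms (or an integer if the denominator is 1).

Answer: 259/432

Derivation:
Computing P^4 by repeated multiplication:
P^1 =
  1: [2/3, 1/3]
  2: [1/2, 1/2]
P^2 =
  1: [11/18, 7/18]
  2: [7/12, 5/12]
P^3 =
  1: [65/108, 43/108]
  2: [43/72, 29/72]
P^4 =
  1: [389/648, 259/648]
  2: [259/432, 173/432]

(P^4)[2 -> 1] = 259/432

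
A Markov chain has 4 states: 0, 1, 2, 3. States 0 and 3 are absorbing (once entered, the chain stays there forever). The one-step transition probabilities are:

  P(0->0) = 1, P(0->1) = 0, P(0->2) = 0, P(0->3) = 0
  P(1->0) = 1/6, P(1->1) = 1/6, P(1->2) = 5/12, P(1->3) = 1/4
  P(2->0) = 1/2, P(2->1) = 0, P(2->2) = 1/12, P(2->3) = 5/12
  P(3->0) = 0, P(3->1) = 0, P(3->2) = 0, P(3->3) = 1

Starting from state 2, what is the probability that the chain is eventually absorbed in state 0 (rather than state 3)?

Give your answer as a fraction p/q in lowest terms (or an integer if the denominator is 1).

Answer: 6/11

Derivation:
Let a_i = P(absorbed in 0 | start in state i).
Boundary conditions: a_0 = 1, a_3 = 0.
For each transient state i, a_i = sum_j P(i->j) * a_j:
  a_1 = 1/6*a_0 + 1/6*a_1 + 5/12*a_2 + 1/4*a_3
  a_2 = 1/2*a_0 + 0*a_1 + 1/12*a_2 + 5/12*a_3

Substituting a_0 = 1 and a_3 = 0, rearrange to (I - Q) a = r where r[i] = P(i -> 0):
  [5/6, -5/12] . (a_1, a_2) = 1/6
  [0, 11/12] . (a_1, a_2) = 1/2

Solving yields:
  a_1 = 26/55
  a_2 = 6/11

Starting state is 2, so the absorption probability is a_2 = 6/11.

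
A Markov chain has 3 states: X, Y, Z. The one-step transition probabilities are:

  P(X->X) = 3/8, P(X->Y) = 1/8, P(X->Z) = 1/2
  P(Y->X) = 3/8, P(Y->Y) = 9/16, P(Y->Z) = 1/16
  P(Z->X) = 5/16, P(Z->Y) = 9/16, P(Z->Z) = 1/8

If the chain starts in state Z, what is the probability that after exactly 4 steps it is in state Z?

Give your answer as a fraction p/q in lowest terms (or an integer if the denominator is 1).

Computing P^4 by repeated multiplication:
P^1 =
  X: [3/8, 1/8, 1/2]
  Y: [3/8, 9/16, 1/16]
  Z: [5/16, 9/16, 1/8]
P^2 =
  X: [11/32, 51/128, 33/128]
  Y: [95/256, 51/128, 59/256]
  Z: [47/128, 109/256, 53/256]
P^3 =
  X: [735/2048, 211/512, 469/2048]
  Y: [1477/4096, 1639/4096, 245/1024]
  Z: [1483/4096, 823/2048, 967/4096]
P^4 =
  X: [11819/32768, 13287/32768, 3831/16384]
  Y: [5899/16384, 26525/65536, 15415/65536]
  Z: [23609/65536, 26483/65536, 3861/16384]

(P^4)[Z -> Z] = 3861/16384

Answer: 3861/16384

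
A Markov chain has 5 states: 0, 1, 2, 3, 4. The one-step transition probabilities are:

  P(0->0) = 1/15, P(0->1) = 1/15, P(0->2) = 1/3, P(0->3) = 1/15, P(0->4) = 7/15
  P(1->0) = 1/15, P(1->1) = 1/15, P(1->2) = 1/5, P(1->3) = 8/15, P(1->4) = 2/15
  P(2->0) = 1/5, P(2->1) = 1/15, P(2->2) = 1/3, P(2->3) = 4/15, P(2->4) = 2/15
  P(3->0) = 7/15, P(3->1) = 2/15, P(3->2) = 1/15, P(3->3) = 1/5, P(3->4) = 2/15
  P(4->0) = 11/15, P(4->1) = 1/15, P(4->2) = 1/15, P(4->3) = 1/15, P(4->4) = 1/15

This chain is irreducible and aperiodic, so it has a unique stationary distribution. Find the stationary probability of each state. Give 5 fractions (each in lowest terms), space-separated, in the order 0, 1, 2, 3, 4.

Answer: 314/1007 157/2014 220/1007 341/2014 224/1007

Derivation:
The stationary distribution satisfies pi = pi * P, i.e.:
  pi_0 = 1/15*pi_0 + 1/15*pi_1 + 1/5*pi_2 + 7/15*pi_3 + 11/15*pi_4
  pi_1 = 1/15*pi_0 + 1/15*pi_1 + 1/15*pi_2 + 2/15*pi_3 + 1/15*pi_4
  pi_2 = 1/3*pi_0 + 1/5*pi_1 + 1/3*pi_2 + 1/15*pi_3 + 1/15*pi_4
  pi_3 = 1/15*pi_0 + 8/15*pi_1 + 4/15*pi_2 + 1/5*pi_3 + 1/15*pi_4
  pi_4 = 7/15*pi_0 + 2/15*pi_1 + 2/15*pi_2 + 2/15*pi_3 + 1/15*pi_4
with normalization: pi_0 + pi_1 + pi_2 + pi_3 + pi_4 = 1.

Using the first 4 balance equations plus normalization, the linear system A*pi = b is:
  [-14/15, 1/15, 1/5, 7/15, 11/15] . pi = 0
  [1/15, -14/15, 1/15, 2/15, 1/15] . pi = 0
  [1/3, 1/5, -2/3, 1/15, 1/15] . pi = 0
  [1/15, 8/15, 4/15, -4/5, 1/15] . pi = 0
  [1, 1, 1, 1, 1] . pi = 1

Solving yields:
  pi_0 = 314/1007
  pi_1 = 157/2014
  pi_2 = 220/1007
  pi_3 = 341/2014
  pi_4 = 224/1007

Verification (pi * P):
  314/1007*1/15 + 157/2014*1/15 + 220/1007*1/5 + 341/2014*7/15 + 224/1007*11/15 = 314/1007 = pi_0  (ok)
  314/1007*1/15 + 157/2014*1/15 + 220/1007*1/15 + 341/2014*2/15 + 224/1007*1/15 = 157/2014 = pi_1  (ok)
  314/1007*1/3 + 157/2014*1/5 + 220/1007*1/3 + 341/2014*1/15 + 224/1007*1/15 = 220/1007 = pi_2  (ok)
  314/1007*1/15 + 157/2014*8/15 + 220/1007*4/15 + 341/2014*1/5 + 224/1007*1/15 = 341/2014 = pi_3  (ok)
  314/1007*7/15 + 157/2014*2/15 + 220/1007*2/15 + 341/2014*2/15 + 224/1007*1/15 = 224/1007 = pi_4  (ok)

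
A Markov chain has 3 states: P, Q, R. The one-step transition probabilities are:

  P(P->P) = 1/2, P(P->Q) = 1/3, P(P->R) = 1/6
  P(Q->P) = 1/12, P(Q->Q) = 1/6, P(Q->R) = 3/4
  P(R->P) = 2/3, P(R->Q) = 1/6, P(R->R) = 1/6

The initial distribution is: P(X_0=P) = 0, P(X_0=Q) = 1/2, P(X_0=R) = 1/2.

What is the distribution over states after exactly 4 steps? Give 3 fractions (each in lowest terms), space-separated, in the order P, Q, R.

Propagating the distribution step by step (d_{t+1} = d_t * P):
d_0 = (P=0, Q=1/2, R=1/2)
  d_1[P] = 0*1/2 + 1/2*1/12 + 1/2*2/3 = 3/8
  d_1[Q] = 0*1/3 + 1/2*1/6 + 1/2*1/6 = 1/6
  d_1[R] = 0*1/6 + 1/2*3/4 + 1/2*1/6 = 11/24
d_1 = (P=3/8, Q=1/6, R=11/24)
  d_2[P] = 3/8*1/2 + 1/6*1/12 + 11/24*2/3 = 73/144
  d_2[Q] = 3/8*1/3 + 1/6*1/6 + 11/24*1/6 = 11/48
  d_2[R] = 3/8*1/6 + 1/6*3/4 + 11/24*1/6 = 19/72
d_2 = (P=73/144, Q=11/48, R=19/72)
  d_3[P] = 73/144*1/2 + 11/48*1/12 + 19/72*2/3 = 775/1728
  d_3[Q] = 73/144*1/3 + 11/48*1/6 + 19/72*1/6 = 217/864
  d_3[R] = 73/144*1/6 + 11/48*3/4 + 19/72*1/6 = 173/576
d_3 = (P=775/1728, Q=217/864, R=173/576)
  d_4[P] = 775/1728*1/2 + 217/864*1/12 + 173/576*2/3 = 2309/5184
  d_4[Q] = 775/1728*1/3 + 217/864*1/6 + 173/576*1/6 = 2503/10368
  d_4[R] = 775/1728*1/6 + 217/864*3/4 + 173/576*1/6 = 3247/10368
d_4 = (P=2309/5184, Q=2503/10368, R=3247/10368)

Answer: 2309/5184 2503/10368 3247/10368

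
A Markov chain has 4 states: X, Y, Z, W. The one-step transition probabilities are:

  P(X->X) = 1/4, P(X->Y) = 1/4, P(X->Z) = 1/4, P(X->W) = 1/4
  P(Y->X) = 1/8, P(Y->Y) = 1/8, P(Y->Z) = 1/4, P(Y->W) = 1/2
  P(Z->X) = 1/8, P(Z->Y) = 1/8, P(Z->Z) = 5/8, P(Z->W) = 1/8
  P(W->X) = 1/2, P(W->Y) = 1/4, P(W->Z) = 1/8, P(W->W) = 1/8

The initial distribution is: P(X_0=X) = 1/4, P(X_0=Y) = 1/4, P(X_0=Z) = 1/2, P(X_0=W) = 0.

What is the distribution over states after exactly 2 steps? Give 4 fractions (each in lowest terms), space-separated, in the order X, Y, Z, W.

Propagating the distribution step by step (d_{t+1} = d_t * P):
d_0 = (X=1/4, Y=1/4, Z=1/2, W=0)
  d_1[X] = 1/4*1/4 + 1/4*1/8 + 1/2*1/8 + 0*1/2 = 5/32
  d_1[Y] = 1/4*1/4 + 1/4*1/8 + 1/2*1/8 + 0*1/4 = 5/32
  d_1[Z] = 1/4*1/4 + 1/4*1/4 + 1/2*5/8 + 0*1/8 = 7/16
  d_1[W] = 1/4*1/4 + 1/4*1/2 + 1/2*1/8 + 0*1/8 = 1/4
d_1 = (X=5/32, Y=5/32, Z=7/16, W=1/4)
  d_2[X] = 5/32*1/4 + 5/32*1/8 + 7/16*1/8 + 1/4*1/2 = 61/256
  d_2[Y] = 5/32*1/4 + 5/32*1/8 + 7/16*1/8 + 1/4*1/4 = 45/256
  d_2[Z] = 5/32*1/4 + 5/32*1/4 + 7/16*5/8 + 1/4*1/8 = 49/128
  d_2[W] = 5/32*1/4 + 5/32*1/2 + 7/16*1/8 + 1/4*1/8 = 13/64
d_2 = (X=61/256, Y=45/256, Z=49/128, W=13/64)

Answer: 61/256 45/256 49/128 13/64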